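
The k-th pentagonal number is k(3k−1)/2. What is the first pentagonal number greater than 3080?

3151

Solve n(3n−1)/2 > 3080 for integer n.
The largest n with value ≤ 3080 is 45 (since 3015 ≤ 3080 < 3151), so the first above is n = 46, value 3151.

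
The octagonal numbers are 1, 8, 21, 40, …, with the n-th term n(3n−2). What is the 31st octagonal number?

2821

The 31st octagonal number is n(3n−2) with n = 31.
31·(3·31 − 2) = 31·91 = 2821.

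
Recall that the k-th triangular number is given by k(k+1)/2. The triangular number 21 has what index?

6

Set n(n+1)/2 = 21, giving n² + n − 42 = 0.
The discriminant is 1 + 8·21 = 169, and √169 = 13.
So n = (-1 + 13) / 2 = 12/2 = 6.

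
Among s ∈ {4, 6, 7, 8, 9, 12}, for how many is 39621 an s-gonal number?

1

s = 4: P(4, 199) = 39601 and P(4, 200) = 40000; 39621 is not s-gonal.
s = 6: P(6, 141) = 39621. ✓
s = 7: P(7, 126) = 39501 and P(7, 127) = 40132; 39621 is not s-gonal.
s = 8: P(8, 115) = 39445 and P(8, 116) = 40136; 39621 is not s-gonal.
s = 9: P(9, 106) = 39061 and P(9, 107) = 39804; 39621 is not s-gonal.
s = 12: P(12, 89) = 39249 and P(12, 90) = 40140; 39621 is not s-gonal.
Hits: s ∈ {6} → 1.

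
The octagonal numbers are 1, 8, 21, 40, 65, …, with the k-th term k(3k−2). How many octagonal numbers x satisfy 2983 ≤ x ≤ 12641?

34

The n-th octagonal number is n(3n−2).
Smallest index with value ≥ 2983: n = 32 (giving 3008).
Largest index with value ≤ 12641: n = 65 (giving 12545).
Indices 32 through 65: 34 terms.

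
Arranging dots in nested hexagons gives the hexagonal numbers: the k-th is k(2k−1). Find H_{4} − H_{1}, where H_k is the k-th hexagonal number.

4·(2·4 − 1) = 28 and 1·(2·1 − 1) = 1.
Difference: 28 − 1 = 27.

27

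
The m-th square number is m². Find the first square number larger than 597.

Solve n² > 597 for integer n.
The largest n with value ≤ 597 is 24 (since 576 ≤ 597 < 625), so the first above is n = 25, value 625.

625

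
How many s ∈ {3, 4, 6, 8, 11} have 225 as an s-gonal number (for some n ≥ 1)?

2

s = 3: P(3, 20) = 210 and P(3, 21) = 231; 225 is not s-gonal.
s = 4: P(4, 15) = 225. ✓
s = 6: P(6, 10) = 190 and P(6, 11) = 231; 225 is not s-gonal.
s = 8: P(8, 9) = 225. ✓
s = 11: P(11, 7) = 196 and P(11, 8) = 260; 225 is not s-gonal.
Hits: s ∈ {4, 8} → 2.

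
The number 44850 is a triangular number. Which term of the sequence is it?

Set n(n+1)/2 = 44850, giving n² + n − 89700 = 0.
The discriminant is 1 + 8·44850 = 358801, and √358801 = 599.
So n = (-1 + 599) / 2 = 598/2 = 299.

299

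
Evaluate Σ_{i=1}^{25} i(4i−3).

Σ i(4i−3) = 4Σi² − 3Σi over i = 1..25.
Σi = 325 and Σi² = 5525.
4·5525 − 3·325 = 21125.

21125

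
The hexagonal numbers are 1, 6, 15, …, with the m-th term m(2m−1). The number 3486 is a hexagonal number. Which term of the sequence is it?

Set n(2n−1) = 3486, giving 2n² − n − 3486 = 0.
So n = (1 + 167) / 4 = 168/4 = 42.

42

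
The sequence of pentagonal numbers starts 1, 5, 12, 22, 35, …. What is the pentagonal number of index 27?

1080

The 27th pentagonal number is n(3n−1)/2 with n = 27.
27·(3·27 − 1)/2 = 27·80/2 = 27·40 = 1080.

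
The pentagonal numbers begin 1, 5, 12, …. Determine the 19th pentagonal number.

19·(3·19 − 1)/2 = 19·56/2 = 19·28 = 532.

532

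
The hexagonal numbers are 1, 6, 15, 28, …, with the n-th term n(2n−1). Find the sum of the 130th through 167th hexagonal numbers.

Σ i(2i−1) = 2Σi² − Σi over i = 130..167.
Σi = 14028 − 8385 = 5643 and Σi² = 1566460 − 723905 = 842555.
2·842555 − 1·5643 = 1679467.

1679467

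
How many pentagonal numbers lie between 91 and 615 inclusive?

The n-th pentagonal number is n(3n−1)/2.
Smallest index with value ≥ 91: n = 8 (giving 92).
Largest index with value ≤ 615: n = 20 (giving 590).
Indices 8 through 20: 13 terms.

13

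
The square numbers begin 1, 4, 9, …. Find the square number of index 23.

529

The 23rd square number is n² with n = 23.
23² = 529.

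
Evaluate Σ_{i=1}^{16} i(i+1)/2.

816

Σ i(i+1)/2 = (Σi² + Σi) / 2 over i = 1..16.
Σi = 136 and Σi² = 1496.
(1·1496 + 1·136) / 2 = 1632/2 = 816.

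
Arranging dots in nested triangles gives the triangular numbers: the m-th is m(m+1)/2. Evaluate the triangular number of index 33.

561

33·34/2 = 1122/2 = 561.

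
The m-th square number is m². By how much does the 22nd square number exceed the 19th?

22² = 484 and 19² = 361.
Difference: 484 − 361 = 123.

123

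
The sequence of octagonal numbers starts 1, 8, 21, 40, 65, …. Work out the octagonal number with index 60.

10680

The 60th octagonal number is n(3n−2) with n = 60.
60·(3·60 − 2) = 60·178 = 10680.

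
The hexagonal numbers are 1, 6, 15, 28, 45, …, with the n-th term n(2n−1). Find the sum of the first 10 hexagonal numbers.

715

Σ i(2i−1) = 2Σi² − Σi over i = 1..10.
Σi = 55 and Σi² = 385.
2·385 − 1·55 = 715.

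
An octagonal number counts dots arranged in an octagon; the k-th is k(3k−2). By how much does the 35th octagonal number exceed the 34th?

Consecutive octagonal numbers differ by 6n − 5: here 6·35 − 5 = 205.

205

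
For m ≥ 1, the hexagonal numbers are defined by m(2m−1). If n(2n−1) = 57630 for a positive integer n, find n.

170

Set n(2n−1) = 57630, giving 2n² − n − 57630 = 0.
The discriminant is 1 + 8·57630 = 461041, and √461041 = 679.
So n = (1 + 679) / 4 = 680/4 = 170.
Check: 170·(2·170 − 1) = 57630. ✓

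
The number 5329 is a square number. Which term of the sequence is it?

We need n² = 5329, so n = √5329 = 73.
Check: 73² = 5329. ✓

73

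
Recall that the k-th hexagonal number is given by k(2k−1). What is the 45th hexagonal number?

The 45th hexagonal number is n(2n−1) with n = 45.
45·(2·45 − 1) = 45·89 = 4005.

4005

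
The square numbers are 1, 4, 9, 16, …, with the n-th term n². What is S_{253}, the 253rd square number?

253² = 64009.

64009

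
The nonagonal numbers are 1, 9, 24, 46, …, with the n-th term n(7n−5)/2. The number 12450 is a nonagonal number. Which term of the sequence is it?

Set n(7n−5)/2 = 12450, giving 7n² − 5n − 24900 = 0.
The discriminant is 25 + 56·12450 = 697225, and √697225 = 835.
So n = (5 + 835) / 14 = 840/14 = 60.

60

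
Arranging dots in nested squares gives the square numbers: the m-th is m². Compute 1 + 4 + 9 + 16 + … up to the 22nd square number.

3795

Σ_{i=1}^{22} i² = 22·23·45/6 = 3795.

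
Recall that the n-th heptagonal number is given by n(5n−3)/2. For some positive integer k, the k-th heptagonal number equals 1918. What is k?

28

Set n(5n−3)/2 = 1918, giving 5n² − 3n − 3836 = 0.
The discriminant is 9 + 40·1918 = 76729, and √76729 = 277.
So n = (3 + 277) / 10 = 280/10 = 28.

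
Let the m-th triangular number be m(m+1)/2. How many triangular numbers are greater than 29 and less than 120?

The n-th triangular number is n(n+1)/2.
Smallest index with value > 29: n = 8 (giving 36).
Largest index with value < 120: n = 14 (giving 105).
Indices 8 through 14: 7 terms.

7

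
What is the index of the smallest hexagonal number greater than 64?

6

Solve n(2n−1) > 64 for integer n.
The largest n with value ≤ 64 is 5 (since 45 ≤ 64 < 66), so the first above is n = 6, value 66.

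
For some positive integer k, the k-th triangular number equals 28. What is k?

7

Set n(n+1)/2 = 28, giving n² + n − 56 = 0.
So n = (-1 + 15) / 2 = 14/2 = 7.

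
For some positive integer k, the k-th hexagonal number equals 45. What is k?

5

Set n(2n−1) = 45, giving 2n² − n − 45 = 0.
The discriminant is 1 + 8·45 = 361, and √361 = 19.
So n = (1 + 19) / 4 = 20/4 = 5.
Check: 5·(2·5 − 1) = 45. ✓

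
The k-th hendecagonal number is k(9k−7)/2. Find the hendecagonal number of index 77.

26411

The 77th hendecagonal number is n(9n−7)/2 with n = 77.
77·(9·77 − 7)/2 = 77·686/2 = 77·343 = 26411.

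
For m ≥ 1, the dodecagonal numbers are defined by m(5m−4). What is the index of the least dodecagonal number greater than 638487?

Solve n(5n−4) > 638487 for integer n.
The largest n with value ≤ 638487 is 357 (since 635817 ≤ 638487 < 639388), so the first above is n = 358, value 639388.

358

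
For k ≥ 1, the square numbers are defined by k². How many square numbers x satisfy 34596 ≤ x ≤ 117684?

158

The n-th square number is n².
Smallest index with value ≥ 34596: n = 186 (giving 34596).
Largest index with value ≤ 117684: n = 343 (giving 117649).
Indices 186 through 343: 158 terms.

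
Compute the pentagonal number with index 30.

1335

30·(3·30 − 1)/2 = 30·89/2 = 1335.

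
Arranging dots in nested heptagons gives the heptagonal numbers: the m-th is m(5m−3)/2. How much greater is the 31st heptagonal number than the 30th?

Consecutive heptagonal numbers differ by 5n − 4: here 5·31 − 4 = 151.

151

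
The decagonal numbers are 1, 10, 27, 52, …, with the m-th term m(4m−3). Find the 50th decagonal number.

The 50th decagonal number is n(4n−3) with n = 50.
50·(4·50 − 3) = 50·197 = 9850.

9850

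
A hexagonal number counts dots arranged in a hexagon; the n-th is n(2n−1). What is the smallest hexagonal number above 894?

946

Solve n(2n−1) > 894 for integer n.
The largest n with value ≤ 894 is 21 (since 861 ≤ 894 < 946), so the first above is n = 22, value 946.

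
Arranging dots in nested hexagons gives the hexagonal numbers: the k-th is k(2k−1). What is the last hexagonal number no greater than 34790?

Solve n(2n−1) ≤ 34790 for integer n.
n = 132 gives 34716 ≤ 34790, while n = 133 gives 35245 > 34790; so the answer is 34716.

34716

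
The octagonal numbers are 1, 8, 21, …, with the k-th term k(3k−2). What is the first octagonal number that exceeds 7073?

7105

Solve n(3n−2) > 7073 for integer n.
The largest n with value ≤ 7073 is 48 (since 6816 ≤ 7073 < 7105), so the first above is n = 49, value 7105.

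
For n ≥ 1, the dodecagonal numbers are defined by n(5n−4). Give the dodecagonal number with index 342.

The 342nd dodecagonal number is n(5n−4) with n = 342.
342·(5·342 − 4) = 342·1706 = 583452.

583452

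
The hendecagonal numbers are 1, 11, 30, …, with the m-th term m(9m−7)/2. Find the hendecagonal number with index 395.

The 395th hendecagonal number is n(9n−7)/2 with n = 395.
395·(9·395 − 7)/2 = 395·3548/2 = 395·1774 = 700730.

700730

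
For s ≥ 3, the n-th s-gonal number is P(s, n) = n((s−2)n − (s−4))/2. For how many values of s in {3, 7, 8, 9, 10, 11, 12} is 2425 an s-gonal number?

1

s = 3: P(3, 69) = 2415 and P(3, 70) = 2485; 2425 is not s-gonal.
s = 7: P(7, 31) = 2356 and P(7, 32) = 2512; 2425 is not s-gonal.
s = 8: P(8, 28) = 2296 and P(8, 29) = 2465; 2425 is not s-gonal.
s = 9: P(9, 26) = 2301 and P(9, 27) = 2484; 2425 is not s-gonal.
s = 10: P(10, 25) = 2425. ✓
s = 11: P(11, 23) = 2300 and P(11, 24) = 2508; 2425 is not s-gonal.
s = 12: P(12, 22) = 2332 and P(12, 23) = 2553; 2425 is not s-gonal.
Hits: s ∈ {10} → 1.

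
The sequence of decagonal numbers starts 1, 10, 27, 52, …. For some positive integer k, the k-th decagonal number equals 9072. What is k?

Set n(4n−3) = 9072, giving 4n² − 3n − 9072 = 0.
The discriminant is 9 + 16·9072 = 145161, and √145161 = 381.
So n = (3 + 381) / 8 = 384/8 = 48.
Check: 48·(4·48 − 3) = 9072. ✓

48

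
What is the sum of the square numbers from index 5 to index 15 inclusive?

Σ_{i=5}^{15} i² = 1240 − 30 = 1210.

1210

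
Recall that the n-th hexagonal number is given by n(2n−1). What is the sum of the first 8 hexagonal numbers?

372

Σ i(2i−1) = 2Σi² − Σi over i = 1..8.
Σi = 36 and Σi² = 204.
2·204 − 1·36 = 372.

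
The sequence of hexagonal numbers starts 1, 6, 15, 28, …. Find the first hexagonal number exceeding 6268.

Solve n(2n−1) > 6268 for integer n.
The largest n with value ≤ 6268 is 56 (since 6216 ≤ 6268 < 6441), so the first above is n = 57, value 6441.

6441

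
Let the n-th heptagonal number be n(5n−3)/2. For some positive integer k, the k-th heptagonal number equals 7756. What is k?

Set n(5n−3)/2 = 7756, giving 5n² − 3n − 15512 = 0.
So n = (3 + 557) / 10 = 560/10 = 56.
Check: 56·(5·56 − 3)/2 = 7756. ✓

56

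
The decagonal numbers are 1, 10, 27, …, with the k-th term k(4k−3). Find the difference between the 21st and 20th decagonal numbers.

161

Consecutive decagonal numbers differ by 8n − 7: here 8·21 − 7 = 161.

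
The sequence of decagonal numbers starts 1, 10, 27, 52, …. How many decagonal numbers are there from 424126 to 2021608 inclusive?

The n-th decagonal number is n(4n−3).
Smallest index with value ≥ 424126: n = 326 (giving 424126).
Largest index with value ≤ 2021608: n = 711 (giving 2019951).
Indices 326 through 711: 386 terms.

386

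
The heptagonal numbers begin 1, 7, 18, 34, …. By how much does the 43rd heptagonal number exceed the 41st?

417

43·(5·43 − 3)/2 = 4558 and 41·(5·41 − 3)/2 = 4141.
Difference: 4558 − 4141 = 417.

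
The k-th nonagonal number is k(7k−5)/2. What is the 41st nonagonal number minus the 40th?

Consecutive nonagonal numbers differ by 7n − 6: here 7·41 − 6 = 281.

281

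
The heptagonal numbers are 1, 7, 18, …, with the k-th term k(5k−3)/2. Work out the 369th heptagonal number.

339849

The 369th heptagonal number is n(5n−3)/2 with n = 369.
369·(5·369 − 3)/2 = 369·1842/2 = 369·921 = 339849.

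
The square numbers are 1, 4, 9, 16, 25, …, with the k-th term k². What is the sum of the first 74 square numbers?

137825

Σ_{i=1}^{74} i² = 74·75·149/6 = 137825.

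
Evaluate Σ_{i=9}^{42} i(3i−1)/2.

Σ i(3i−1)/2 = (3Σi² − Σi) / 2 over i = 9..42.
Σi = 903 − 36 = 867 and Σi² = 25585 − 204 = 25381.
(3·25381 − 1·867) / 2 = 75276/2 = 37638.

37638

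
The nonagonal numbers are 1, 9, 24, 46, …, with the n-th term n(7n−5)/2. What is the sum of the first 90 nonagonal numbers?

854490

Σ i(7i−5)/2 = (7Σi² − 5Σi) / 2 over i = 1..90.
Σi = 4095 and Σi² = 247065.
(7·247065 − 5·4095) / 2 = 1708980/2 = 854490.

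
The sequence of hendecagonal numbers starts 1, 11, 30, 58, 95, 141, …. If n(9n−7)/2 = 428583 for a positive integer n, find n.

Set n(9n−7)/2 = 428583, giving 9n² − 7n − 857166 = 0.
The discriminant is 49 + 72·428583 = 30858025, and √30858025 = 5555.
So n = (7 + 5555) / 18 = 5562/18 = 309.

309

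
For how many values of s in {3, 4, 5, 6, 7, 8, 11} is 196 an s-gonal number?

s = 3: P(3, 19) = 190 and P(3, 20) = 210; 196 is not s-gonal.
s = 4: P(4, 14) = 196. ✓
s = 5: P(5, 11) = 176 and P(5, 12) = 210; 196 is not s-gonal.
s = 6: P(6, 10) = 190 and P(6, 11) = 231; 196 is not s-gonal.
s = 7: P(7, 9) = 189 and P(7, 10) = 235; 196 is not s-gonal.
s = 8: P(8, 8) = 176 and P(8, 9) = 225; 196 is not s-gonal.
s = 11: P(11, 7) = 196. ✓
Hits: s ∈ {4, 11} → 2.

2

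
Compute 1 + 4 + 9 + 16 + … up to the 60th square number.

Σ_{i=1}^{60} i² = 60·61·121/6 = 73810.

73810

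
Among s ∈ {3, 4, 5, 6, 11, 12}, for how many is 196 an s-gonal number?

2

s = 3: P(3, 19) = 190 and P(3, 20) = 210; 196 is not s-gonal.
s = 4: P(4, 14) = 196. ✓
s = 5: P(5, 11) = 176 and P(5, 12) = 210; 196 is not s-gonal.
s = 6: P(6, 10) = 190 and P(6, 11) = 231; 196 is not s-gonal.
s = 11: P(11, 7) = 196. ✓
s = 12: P(12, 6) = 156 and P(12, 7) = 217; 196 is not s-gonal.
Hits: s ∈ {4, 11} → 2.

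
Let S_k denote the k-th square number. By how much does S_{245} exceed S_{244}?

489

n² − (n−1)² = 2n − 1, so 245² − 244² = 2·245 − 1 = 489.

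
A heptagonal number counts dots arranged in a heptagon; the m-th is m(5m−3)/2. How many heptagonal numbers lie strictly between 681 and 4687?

The n-th heptagonal number is n(5n−3)/2.
Smallest index with value > 681: n = 17 (giving 697).
Largest index with value < 4687: n = 43 (giving 4558).
Indices 17 through 43: 27 terms.

27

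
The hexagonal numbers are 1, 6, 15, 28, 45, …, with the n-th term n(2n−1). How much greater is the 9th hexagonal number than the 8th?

Consecutive hexagonal numbers differ by 4n − 3: here 4·9 − 3 = 33.

33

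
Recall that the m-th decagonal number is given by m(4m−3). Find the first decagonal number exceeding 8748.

9072

Solve n(4n−3) > 8748 for integer n.
The largest n with value ≤ 8748 is 47 (since 8695 ≤ 8748 < 9072), so the first above is n = 48, value 9072.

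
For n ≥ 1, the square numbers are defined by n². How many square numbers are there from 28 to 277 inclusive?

The n-th square number is n².
Smallest index with value ≥ 28: n = 6 (giving 36).
Largest index with value ≤ 277: n = 16 (giving 256).
Indices 6 through 16: 11 terms.

11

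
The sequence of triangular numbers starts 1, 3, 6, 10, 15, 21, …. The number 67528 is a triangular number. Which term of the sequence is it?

367

Set n(n+1)/2 = 67528, giving n² + n − 135056 = 0.
The discriminant is 1 + 8·67528 = 540225, and √540225 = 735.
So n = (-1 + 735) / 2 = 734/2 = 367.
Check: 367·368/2 = 67528. ✓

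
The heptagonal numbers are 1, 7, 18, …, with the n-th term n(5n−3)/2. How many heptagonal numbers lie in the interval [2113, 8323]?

29

The n-th heptagonal number is n(5n−3)/2.
Smallest index with value ≥ 2113: n = 30 (giving 2205).
Largest index with value ≤ 8323: n = 58 (giving 8323).
Indices 30 through 58: 29 terms.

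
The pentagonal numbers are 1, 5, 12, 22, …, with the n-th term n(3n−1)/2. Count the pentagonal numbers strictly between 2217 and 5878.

The n-th pentagonal number is n(3n−1)/2.
Smallest index with value > 2217: n = 39 (giving 2262).
Largest index with value < 5878: n = 62 (giving 5735).
Indices 39 through 62: 24 terms.

24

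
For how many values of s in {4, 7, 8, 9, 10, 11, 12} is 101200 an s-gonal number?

1

s = 4: P(4, 318) = 101124 and P(4, 319) = 101761; 101200 is not s-gonal.
s = 7: P(7, 201) = 100701 and P(7, 202) = 101707; 101200 is not s-gonal.
s = 8: P(8, 184) = 101200. ✓
s = 9: P(9, 170) = 100725 and P(9, 171) = 101916; 101200 is not s-gonal.
s = 10: P(10, 159) = 100647 and P(10, 160) = 101920; 101200 is not s-gonal.
s = 11: P(11, 150) = 100725 and P(11, 151) = 102076; 101200 is not s-gonal.
s = 12: P(12, 142) = 100252 and P(12, 143) = 101673; 101200 is not s-gonal.
Hits: s ∈ {8} → 1.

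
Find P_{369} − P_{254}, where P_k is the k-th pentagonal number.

107410

369·(3·369 − 1)/2 = 204057 and 254·(3·254 − 1)/2 = 96647.
Difference: 204057 − 96647 = 107410.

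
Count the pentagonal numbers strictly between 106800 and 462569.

288

The n-th pentagonal number is n(3n−1)/2.
Smallest index with value > 106800: n = 268 (giving 107602).
Largest index with value < 462569: n = 555 (giving 461760).
Indices 268 through 555: 288 terms.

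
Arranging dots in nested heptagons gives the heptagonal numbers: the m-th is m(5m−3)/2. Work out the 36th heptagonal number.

3186

The 36th heptagonal number is n(5n−3)/2 with n = 36.
36·(5·36 − 3)/2 = 36·177/2 = 3186.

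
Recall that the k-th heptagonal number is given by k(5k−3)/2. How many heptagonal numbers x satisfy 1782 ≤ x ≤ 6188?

The n-th heptagonal number is n(5n−3)/2.
Smallest index with value ≥ 1782: n = 27 (giving 1782).
Largest index with value ≤ 6188: n = 50 (giving 6175).
Indices 27 through 50: 24 terms.

24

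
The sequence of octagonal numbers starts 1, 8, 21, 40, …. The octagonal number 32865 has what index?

105

Set n(3n−2) = 32865, giving 3n² − 2n − 32865 = 0.
The discriminant is 4 + 12·32865 = 394384, and √394384 = 628.
So n = (2 + 628) / 6 = 630/6 = 105.
Check: 105·(3·105 − 2) = 32865. ✓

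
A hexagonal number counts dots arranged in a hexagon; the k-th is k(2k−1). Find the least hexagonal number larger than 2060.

Solve n(2n−1) > 2060 for integer n.
The largest n with value ≤ 2060 is 32 (since 2016 ≤ 2060 < 2145), so the first above is n = 33, value 2145.

2145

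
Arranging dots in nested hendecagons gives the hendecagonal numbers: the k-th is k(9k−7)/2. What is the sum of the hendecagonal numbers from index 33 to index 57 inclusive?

Σ i(9i−7)/2 = (9Σi² − 7Σi) / 2 over i = 33..57.
Σi = 1653 − 528 = 1125 and Σi² = 63365 − 11440 = 51925.
(9·51925 − 7·1125) / 2 = 459450/2 = 229725.

229725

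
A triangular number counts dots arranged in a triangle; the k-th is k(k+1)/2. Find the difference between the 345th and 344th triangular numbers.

345

Consecutive triangular numbers differ by n: T_{345} − T_{344} = 345.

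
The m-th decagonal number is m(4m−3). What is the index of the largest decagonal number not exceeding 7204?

Solve n(4n−3) ≤ 7204 for integer n.
n = 42 gives 6930 ≤ 7204, while n = 43 gives 7267 > 7204; so the answer is index 42.

42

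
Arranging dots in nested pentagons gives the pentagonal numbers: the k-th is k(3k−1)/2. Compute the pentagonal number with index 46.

3151

The 46th pentagonal number is n(3n−1)/2 with n = 46.
46·(3·46 − 1)/2 = 46·137/2 = 3151.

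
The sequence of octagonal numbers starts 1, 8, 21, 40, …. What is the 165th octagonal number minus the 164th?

985

Consecutive octagonal numbers differ by 6n − 5: here 6·165 − 5 = 985.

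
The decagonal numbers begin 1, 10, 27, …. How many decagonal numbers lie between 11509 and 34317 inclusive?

The n-th decagonal number is n(4n−3).
Smallest index with value ≥ 11509: n = 55 (giving 11935).
Largest index with value ≤ 34317: n = 93 (giving 34317).
Indices 55 through 93: 39 terms.

39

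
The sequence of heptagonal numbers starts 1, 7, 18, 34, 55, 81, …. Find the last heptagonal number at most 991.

970

Solve n(5n−3)/2 ≤ 991 for integer n.
n = 20 gives 970 ≤ 991, while n = 21 gives 1071 > 991; so the answer is 970.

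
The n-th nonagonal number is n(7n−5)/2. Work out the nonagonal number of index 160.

89200

The 160th nonagonal number is n(7n−5)/2 with n = 160.
160·(7·160 − 5)/2 = 160·1115/2 = 89200.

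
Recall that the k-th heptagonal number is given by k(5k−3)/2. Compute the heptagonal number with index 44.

4774

The 44th heptagonal number is n(5n−3)/2 with n = 44.
44·(5·44 − 3)/2 = 44·217/2 = 4774.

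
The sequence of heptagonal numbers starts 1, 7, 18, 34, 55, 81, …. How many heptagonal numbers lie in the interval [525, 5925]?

The n-th heptagonal number is n(5n−3)/2.
Smallest index with value ≥ 525: n = 15 (giving 540).
Largest index with value ≤ 5925: n = 48 (giving 5688).
Indices 15 through 48: 34 terms.

34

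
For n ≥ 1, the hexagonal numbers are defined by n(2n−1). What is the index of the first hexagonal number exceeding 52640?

Solve n(2n−1) > 52640 for integer n.
The largest n with value ≤ 52640 is 162 (since 52326 ≤ 52640 < 52975), so the first above is n = 163, value 52975.

163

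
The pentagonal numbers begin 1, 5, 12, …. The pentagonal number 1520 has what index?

32

Set n(3n−1)/2 = 1520, giving 3n² − n − 3040 = 0.
The discriminant is 1 + 24·1520 = 36481, and √36481 = 191.
So n = (1 + 191) / 6 = 192/6 = 32.
Check: 32·(3·32 − 1)/2 = 1520. ✓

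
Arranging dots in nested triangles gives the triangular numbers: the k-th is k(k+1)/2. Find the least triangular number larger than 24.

28

Solve n(n+1)/2 > 24 for integer n.
The largest n with value ≤ 24 is 6 (since 21 ≤ 24 < 28), so the first above is n = 7, value 28.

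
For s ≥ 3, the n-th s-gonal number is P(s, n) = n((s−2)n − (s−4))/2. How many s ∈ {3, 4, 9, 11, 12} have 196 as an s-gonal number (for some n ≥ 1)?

s = 3: P(3, 19) = 190 and P(3, 20) = 210; 196 is not s-gonal.
s = 4: P(4, 14) = 196. ✓
s = 9: P(9, 7) = 154 and P(9, 8) = 204; 196 is not s-gonal.
s = 11: P(11, 7) = 196. ✓
s = 12: P(12, 6) = 156 and P(12, 7) = 217; 196 is not s-gonal.
Hits: s ∈ {4, 11} → 2.

2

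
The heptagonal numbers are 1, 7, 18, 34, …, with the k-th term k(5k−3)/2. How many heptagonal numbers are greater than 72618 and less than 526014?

The n-th heptagonal number is n(5n−3)/2.
Smallest index with value > 72618: n = 171 (giving 72846).
Largest index with value < 526014: n = 458 (giving 523723).
Indices 171 through 458: 288 terms.

288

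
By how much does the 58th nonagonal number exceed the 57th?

Consecutive nonagonal numbers differ by 7n − 6: here 7·58 − 6 = 400.

400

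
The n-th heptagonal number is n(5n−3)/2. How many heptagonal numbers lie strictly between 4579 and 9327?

The n-th heptagonal number is n(5n−3)/2.
Smallest index with value > 4579: n = 44 (giving 4774).
Largest index with value < 9327: n = 61 (giving 9211).
Indices 44 through 61: 18 terms.

18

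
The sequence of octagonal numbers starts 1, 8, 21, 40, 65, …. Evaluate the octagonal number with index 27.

The 27th octagonal number is n(3n−2) with n = 27.
27·(3·27 − 2) = 27·79 = 2133.

2133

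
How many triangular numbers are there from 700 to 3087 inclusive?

42

The n-th triangular number is n(n+1)/2.
Smallest index with value ≥ 700: n = 37 (giving 703).
Largest index with value ≤ 3087: n = 78 (giving 3081).
Indices 37 through 78: 42 terms.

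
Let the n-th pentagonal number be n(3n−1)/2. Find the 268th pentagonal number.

107602

The 268th pentagonal number is n(3n−1)/2 with n = 268.
268·(3·268 − 1)/2 = 268·803/2 = 107602.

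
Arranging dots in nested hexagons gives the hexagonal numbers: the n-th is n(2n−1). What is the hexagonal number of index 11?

The 11th hexagonal number is n(2n−1) with n = 11.
11·(2·11 − 1) = 11·21 = 231.

231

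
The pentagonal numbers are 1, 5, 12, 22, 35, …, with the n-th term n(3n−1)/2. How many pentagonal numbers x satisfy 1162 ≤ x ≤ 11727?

The n-th pentagonal number is n(3n−1)/2.
Smallest index with value ≥ 1162: n = 28 (giving 1162).
Largest index with value ≤ 11727: n = 88 (giving 11572).
Indices 28 through 88: 61 terms.

61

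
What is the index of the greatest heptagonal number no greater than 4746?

Solve n(5n−3)/2 ≤ 4746 for integer n.
n = 43 gives 4558 ≤ 4746, while n = 44 gives 4774 > 4746; so the answer is index 43.

43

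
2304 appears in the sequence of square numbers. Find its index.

We need n² = 2304, so n = √2304 = 48.

48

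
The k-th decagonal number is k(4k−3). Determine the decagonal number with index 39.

39·(4·39 − 3) = 39·153 = 5967.

5967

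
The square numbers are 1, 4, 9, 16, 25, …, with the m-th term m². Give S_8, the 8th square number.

64

The 8th square number is n² with n = 8.
8² = 64.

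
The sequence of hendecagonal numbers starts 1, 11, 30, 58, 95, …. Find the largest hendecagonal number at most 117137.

116081

Solve n(9n−7)/2 ≤ 117137 for integer n.
n = 161 gives 116081 ≤ 117137, while n = 162 gives 117531 > 117137; so the answer is 116081.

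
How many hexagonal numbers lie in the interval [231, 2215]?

23

The n-th hexagonal number is n(2n−1).
Smallest index with value ≥ 231: n = 11 (giving 231).
Largest index with value ≤ 2215: n = 33 (giving 2145).
Indices 11 through 33: 23 terms.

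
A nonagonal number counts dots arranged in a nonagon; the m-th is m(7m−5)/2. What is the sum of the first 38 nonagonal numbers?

Σ i(7i−5)/2 = (7Σi² − 5Σi) / 2 over i = 1..38.
Σi = 741 and Σi² = 19019.
(7·19019 − 5·741) / 2 = 129428/2 = 64714.

64714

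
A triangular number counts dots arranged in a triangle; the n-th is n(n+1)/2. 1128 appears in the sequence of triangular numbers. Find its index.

47

Set n(n+1)/2 = 1128, giving n² + n − 2256 = 0.
The discriminant is 1 + 8·1128 = 9025, and √9025 = 95.
So n = (-1 + 95) / 2 = 94/2 = 47.
Check: 47·48/2 = 1128. ✓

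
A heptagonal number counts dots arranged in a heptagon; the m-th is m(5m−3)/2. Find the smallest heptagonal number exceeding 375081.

375778

Solve n(5n−3)/2 > 375081 for integer n.
The largest n with value ≤ 375081 is 387 (since 373842 ≤ 375081 < 375778), so the first above is n = 388, value 375778.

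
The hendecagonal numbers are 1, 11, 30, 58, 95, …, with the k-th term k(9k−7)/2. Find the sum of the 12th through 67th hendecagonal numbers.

Σ i(9i−7)/2 = (9Σi² − 7Σi) / 2 over i = 12..67.
Σi = 2278 − 66 = 2212 and Σi² = 102510 − 506 = 102004.
(9·102004 − 7·2212) / 2 = 902552/2 = 451276.

451276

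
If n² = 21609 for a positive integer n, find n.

We need n² = 21609, so n = √21609 = 147.
Check: 147² = 21609. ✓

147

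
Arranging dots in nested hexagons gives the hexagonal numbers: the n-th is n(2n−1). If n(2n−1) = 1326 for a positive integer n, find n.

Set n(2n−1) = 1326, giving 2n² − n − 1326 = 0.
So n = (1 + 103) / 4 = 104/4 = 26.
Check: 26·(2·26 − 1) = 1326. ✓

26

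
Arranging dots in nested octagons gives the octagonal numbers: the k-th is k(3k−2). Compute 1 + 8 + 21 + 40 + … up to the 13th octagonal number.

2275

Σ i(3i−2) = 3Σi² − 2Σi over i = 1..13.
Σi = 91 and Σi² = 819.
3·819 − 2·91 = 2275.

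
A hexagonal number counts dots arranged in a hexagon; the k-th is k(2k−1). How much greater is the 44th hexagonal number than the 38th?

44·(2·44 − 1) = 3828 and 38·(2·38 − 1) = 2850.
Difference: 3828 − 2850 = 978.

978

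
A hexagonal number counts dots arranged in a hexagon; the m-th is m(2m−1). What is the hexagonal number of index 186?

186·(2·186 − 1) = 186·371 = 69006.

69006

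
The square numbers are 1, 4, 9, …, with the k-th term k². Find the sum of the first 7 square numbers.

140

Σ_{i=1}^{7} i² = 7·8·15/6 = 140.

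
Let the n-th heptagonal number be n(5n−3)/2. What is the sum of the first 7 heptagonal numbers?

308

Σ i(5i−3)/2 = (5Σi² − 3Σi) / 2 over i = 1..7.
Σi = 28 and Σi² = 140.
(5·140 − 3·28) / 2 = 616/2 = 308.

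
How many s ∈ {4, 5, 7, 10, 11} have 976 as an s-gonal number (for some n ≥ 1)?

s = 4: P(4, 31) = 961 and P(4, 32) = 1024; 976 is not s-gonal.
s = 5: P(5, 25) = 925 and P(5, 26) = 1001; 976 is not s-gonal.
s = 7: P(7, 20) = 970 and P(7, 21) = 1071; 976 is not s-gonal.
s = 10: P(10, 16) = 976. ✓
s = 11: P(11, 15) = 960 and P(11, 16) = 1096; 976 is not s-gonal.
Hits: s ∈ {10} → 1.

1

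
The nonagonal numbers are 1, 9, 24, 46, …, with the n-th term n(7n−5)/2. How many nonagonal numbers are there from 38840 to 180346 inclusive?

The n-th nonagonal number is n(7n−5)/2.
Smallest index with value ≥ 38840: n = 106 (giving 39061).
Largest index with value ≤ 180346: n = 227 (giving 179784).
Indices 106 through 227: 122 terms.

122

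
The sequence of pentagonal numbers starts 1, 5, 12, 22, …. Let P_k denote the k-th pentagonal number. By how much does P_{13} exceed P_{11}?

13·(3·13 − 1)/2 = 247 and 11·(3·11 − 1)/2 = 176.
Difference: 247 − 176 = 71.

71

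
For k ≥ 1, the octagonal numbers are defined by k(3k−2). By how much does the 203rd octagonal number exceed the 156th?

203·(3·203 − 2) = 123221 and 156·(3·156 − 2) = 72696.
Difference: 123221 − 72696 = 50525.

50525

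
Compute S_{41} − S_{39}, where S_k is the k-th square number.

41² = 1681 and 39² = 1521.
Difference: 1681 − 1521 = 160.

160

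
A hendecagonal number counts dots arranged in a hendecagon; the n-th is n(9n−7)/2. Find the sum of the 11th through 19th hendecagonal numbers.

Σ i(9i−7)/2 = (9Σi² − 7Σi) / 2 over i = 11..19.
Σi = 190 − 55 = 135 and Σi² = 2470 − 385 = 2085.
(9·2085 − 7·135) / 2 = 17820/2 = 8910.

8910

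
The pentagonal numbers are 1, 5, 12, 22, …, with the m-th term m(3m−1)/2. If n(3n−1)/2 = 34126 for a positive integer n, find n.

Set n(3n−1)/2 = 34126, giving 3n² − n − 68252 = 0.
The discriminant is 1 + 24·34126 = 819025, and √819025 = 905.
So n = (1 + 905) / 6 = 906/6 = 151.
Check: 151·(3·151 − 1)/2 = 34126. ✓

151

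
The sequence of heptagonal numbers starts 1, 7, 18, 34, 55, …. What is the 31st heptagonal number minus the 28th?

438

31·(5·31 − 3)/2 = 2356 and 28·(5·28 − 3)/2 = 1918.
Difference: 2356 − 1918 = 438.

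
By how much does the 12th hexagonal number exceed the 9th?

12·(2·12 − 1) = 276 and 9·(2·9 − 1) = 153.
Difference: 276 − 153 = 123.

123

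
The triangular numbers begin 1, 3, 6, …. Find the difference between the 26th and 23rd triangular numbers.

75

26·27/2 = 351 and 23·24/2 = 276.
Difference: 351 − 276 = 75.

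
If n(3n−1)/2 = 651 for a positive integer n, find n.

Set n(3n−1)/2 = 651, giving 3n² − n − 1302 = 0.
The discriminant is 1 + 24·651 = 15625, and √15625 = 125.
So n = (1 + 125) / 6 = 126/6 = 21.
Check: 21·(3·21 − 1)/2 = 651. ✓

21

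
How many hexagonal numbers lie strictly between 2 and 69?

The n-th hexagonal number is n(2n−1).
Smallest index with value > 2: n = 2 (giving 6).
Largest index with value < 69: n = 6 (giving 66).
Indices 2 through 6: 5 terms.

5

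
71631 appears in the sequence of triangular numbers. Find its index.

378

Set n(n+1)/2 = 71631, giving n² + n − 143262 = 0.
The discriminant is 1 + 8·71631 = 573049, and √573049 = 757.
So n = (-1 + 757) / 2 = 756/2 = 378.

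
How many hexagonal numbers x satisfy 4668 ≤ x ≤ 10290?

The n-th hexagonal number is n(2n−1).
Smallest index with value ≥ 4668: n = 49 (giving 4753).
Largest index with value ≤ 10290: n = 71 (giving 10011).
Indices 49 through 71: 23 terms.

23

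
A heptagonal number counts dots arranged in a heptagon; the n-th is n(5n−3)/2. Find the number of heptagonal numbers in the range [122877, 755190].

328

The n-th heptagonal number is n(5n−3)/2.
Smallest index with value ≥ 122877: n = 222 (giving 122877).
Largest index with value ≤ 755190: n = 549 (giving 752679).
Indices 222 through 549: 328 terms.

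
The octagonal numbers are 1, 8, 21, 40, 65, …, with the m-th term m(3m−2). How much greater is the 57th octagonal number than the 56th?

337

Consecutive octagonal numbers differ by 6n − 5: here 6·57 − 5 = 337.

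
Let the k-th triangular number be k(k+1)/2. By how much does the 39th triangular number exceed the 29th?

345

39·40/2 = 780 and 29·30/2 = 435.
Difference: 780 − 435 = 345.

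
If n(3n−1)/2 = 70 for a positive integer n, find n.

7

Set n(3n−1)/2 = 70, giving 3n² − n − 140 = 0.
The discriminant is 1 + 24·70 = 1681, and √1681 = 41.
So n = (1 + 41) / 6 = 42/6 = 7.
Check: 7·(3·7 − 1)/2 = 70. ✓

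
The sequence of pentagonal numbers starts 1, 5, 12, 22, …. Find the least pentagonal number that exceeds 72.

92

Solve n(3n−1)/2 > 72 for integer n.
The largest n with value ≤ 72 is 7 (since 70 ≤ 72 < 92), so the first above is n = 8, value 92.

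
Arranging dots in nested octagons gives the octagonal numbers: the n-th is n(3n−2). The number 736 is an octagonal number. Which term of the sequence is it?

Set n(3n−2) = 736, giving 3n² − 2n − 736 = 0.
The discriminant is 4 + 12·736 = 8836, and √8836 = 94.
So n = (2 + 94) / 6 = 96/6 = 16.
Check: 16·(3·16 − 2) = 736. ✓

16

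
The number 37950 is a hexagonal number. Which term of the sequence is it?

138

Set n(2n−1) = 37950, giving 2n² − n − 37950 = 0.
The discriminant is 1 + 8·37950 = 303601, and √303601 = 551.
So n = (1 + 551) / 4 = 552/4 = 138.
Check: 138·(2·138 − 1) = 37950. ✓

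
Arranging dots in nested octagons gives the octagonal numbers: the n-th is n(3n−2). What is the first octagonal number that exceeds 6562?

6816

Solve n(3n−2) > 6562 for integer n.
The largest n with value ≤ 6562 is 47 (since 6533 ≤ 6562 < 6816), so the first above is n = 48, value 6816.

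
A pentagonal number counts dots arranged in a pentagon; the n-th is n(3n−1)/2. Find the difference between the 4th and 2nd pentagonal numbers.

17

4·(3·4 − 1)/2 = 22 and 2·(3·2 − 1)/2 = 5.
Difference: 22 − 5 = 17.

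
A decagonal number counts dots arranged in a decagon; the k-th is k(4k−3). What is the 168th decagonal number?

112392

The 168th decagonal number is n(4n−3) with n = 168.
168·(4·168 − 3) = 168·669 = 112392.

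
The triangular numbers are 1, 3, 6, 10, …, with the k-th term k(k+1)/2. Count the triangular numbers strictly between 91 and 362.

The n-th triangular number is n(n+1)/2.
Smallest index with value > 91: n = 14 (giving 105).
Largest index with value < 362: n = 26 (giving 351).
Indices 14 through 26: 13 terms.

13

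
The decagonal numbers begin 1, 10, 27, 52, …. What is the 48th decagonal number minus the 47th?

377

Consecutive decagonal numbers differ by 8n − 7: here 8·48 − 7 = 377.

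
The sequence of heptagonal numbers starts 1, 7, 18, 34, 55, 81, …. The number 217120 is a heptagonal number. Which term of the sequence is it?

295

Set n(5n−3)/2 = 217120, giving 5n² − 3n − 434240 = 0.
So n = (3 + 2947) / 10 = 2950/10 = 295.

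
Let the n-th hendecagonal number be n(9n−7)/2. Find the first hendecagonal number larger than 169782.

Solve n(9n−7)/2 > 169782 for integer n.
The largest n with value ≤ 169782 is 194 (since 168683 ≤ 169782 < 170430), so the first above is n = 195, value 170430.

170430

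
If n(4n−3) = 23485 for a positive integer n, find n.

77

Set n(4n−3) = 23485, giving 4n² − 3n − 23485 = 0.
So n = (3 + 613) / 8 = 616/8 = 77.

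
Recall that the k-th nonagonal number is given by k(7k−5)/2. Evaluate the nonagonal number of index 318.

The 318th nonagonal number is n(7n−5)/2 with n = 318.
318·(7·318 − 5)/2 = 318·2221/2 = 353139.

353139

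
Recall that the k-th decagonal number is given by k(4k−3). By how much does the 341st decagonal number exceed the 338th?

8139

341·(4·341 − 3) = 464101 and 338·(4·338 − 3) = 455962.
Difference: 464101 − 455962 = 8139.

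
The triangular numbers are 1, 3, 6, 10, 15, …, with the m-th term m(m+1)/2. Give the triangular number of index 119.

119·120/2 = 14280/2 = 7140.

7140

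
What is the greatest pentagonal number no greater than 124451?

Solve n(3n−1)/2 ≤ 124451 for integer n.
n = 288 gives 124272 ≤ 124451, while n = 289 gives 125137 > 124451; so the answer is 124272.

124272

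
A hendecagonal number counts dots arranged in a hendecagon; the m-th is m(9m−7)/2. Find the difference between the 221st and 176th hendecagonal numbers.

80235

221·(9·221 − 7)/2 = 219011 and 176·(9·176 − 7)/2 = 138776.
Difference: 219011 − 138776 = 80235.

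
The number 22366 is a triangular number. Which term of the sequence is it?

Set n(n+1)/2 = 22366, giving n² + n − 44732 = 0.
The discriminant is 1 + 8·22366 = 178929, and √178929 = 423.
So n = (-1 + 423) / 2 = 422/2 = 211.
Check: 211·212/2 = 22366. ✓

211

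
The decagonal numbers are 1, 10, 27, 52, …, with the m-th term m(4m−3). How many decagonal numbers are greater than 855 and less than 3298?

The n-th decagonal number is n(4n−3).
Smallest index with value > 855: n = 16 (giving 976).
Largest index with value < 3298: n = 29 (giving 3277).
Indices 16 through 29: 14 terms.

14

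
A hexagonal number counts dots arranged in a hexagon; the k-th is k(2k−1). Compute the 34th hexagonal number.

2278

The 34th hexagonal number is n(2n−1) with n = 34.
34·(2·34 − 1) = 34·67 = 2278.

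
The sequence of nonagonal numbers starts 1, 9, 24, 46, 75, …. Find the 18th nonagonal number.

The 18th nonagonal number is n(7n−5)/2 with n = 18.
18·(7·18 − 5)/2 = 18·121/2 = 1089.

1089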